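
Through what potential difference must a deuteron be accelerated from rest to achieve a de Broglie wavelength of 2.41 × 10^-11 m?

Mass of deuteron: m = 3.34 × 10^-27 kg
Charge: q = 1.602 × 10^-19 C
7.06 × 10^-1 V

From λ = h/√(2mqV), we solve for V:

λ² = h²/(2mqV)
V = h²/(2mqλ²)
V = (6.626 × 10^-34 J·s)² / (2 × 3.34 × 10^-27 kg × 1.602 × 10^-19 C × (2.41 × 10^-11 m)²)
V = 7.06 × 10^-1 V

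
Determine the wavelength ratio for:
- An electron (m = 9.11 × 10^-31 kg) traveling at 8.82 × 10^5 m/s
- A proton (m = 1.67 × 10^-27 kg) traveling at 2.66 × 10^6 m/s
λ₁/λ₂ = 5.53 × 10^3

Using λ = h/(mv):

λ₁ = h/(m₁v₁) = 8.25 × 10^-10 m
λ₂ = h/(m₂v₂) = 1.49 × 10^-13 m

Ratio λ₁/λ₂ = (m₂v₂)/(m₁v₁)
         = (1.67 × 10^-27 kg × 2.66 × 10^6 m/s) / (9.11 × 10^-31 kg × 8.82 × 10^5 m/s)
         = 5.53 × 10^3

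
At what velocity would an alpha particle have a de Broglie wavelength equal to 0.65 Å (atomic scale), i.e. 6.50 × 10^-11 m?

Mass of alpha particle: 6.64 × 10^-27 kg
1.54 × 10^3 m/s

From λ = h/(mv), solve for v:

v = h/(mλ)
v = (6.626 × 10^-34 J·s) / (6.64 × 10^-27 kg × 6.50 × 10^-11 m)
v = 1.54 × 10^3 m/s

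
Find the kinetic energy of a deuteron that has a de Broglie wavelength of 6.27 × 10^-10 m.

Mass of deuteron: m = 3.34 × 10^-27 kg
1.67 × 10^-22 J (or 1.04 × 10^-3 eV)

From λ = h/√(2mKE), we solve for KE:

λ² = h²/(2mKE)
KE = h²/(2mλ²)
KE = (6.626 × 10^-34 J·s)² / (2 × 3.34 × 10^-27 kg × (6.27 × 10^-10 m)²)
KE = 1.67 × 10^-22 J
KE = 1.04 × 10^-3 eV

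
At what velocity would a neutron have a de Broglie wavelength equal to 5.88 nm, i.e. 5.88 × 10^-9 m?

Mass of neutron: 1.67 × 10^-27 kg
6.75 × 10^1 m/s

From λ = h/(mv), solve for v:

v = h/(mλ)
v = (6.626 × 10^-34 J·s) / (1.67 × 10^-27 kg × 5.88 × 10^-9 m)
v = 6.75 × 10^1 m/s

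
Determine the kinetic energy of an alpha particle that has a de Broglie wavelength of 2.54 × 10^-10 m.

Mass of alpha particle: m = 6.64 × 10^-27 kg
5.12 × 10^-22 J (or 3.20 × 10^-3 eV)

From λ = h/√(2mKE), we solve for KE:

λ² = h²/(2mKE)
KE = h²/(2mλ²)
KE = (6.626 × 10^-34 J·s)² / (2 × 6.64 × 10^-27 kg × (2.54 × 10^-10 m)²)
KE = 5.12 × 10^-22 J
KE = 3.20 × 10^-3 eV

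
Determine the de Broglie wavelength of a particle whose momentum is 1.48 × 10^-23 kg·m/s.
4.48 × 10^-11 m

Using the de Broglie relation λ = h/p:

λ = h/p
λ = (6.626 × 10^-34 J·s) / (1.48 × 10^-23 kg·m/s)
λ = 4.48 × 10^-11 m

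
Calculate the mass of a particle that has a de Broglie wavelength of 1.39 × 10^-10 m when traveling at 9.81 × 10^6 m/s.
4.86 × 10^-31 kg

From the de Broglie relation λ = h/(mv), we solve for m:

m = h/(λv)
m = (6.626 × 10^-34 J·s) / (1.39 × 10^-10 m × 9.81 × 10^6 m/s)
m = 4.86 × 10^-31 kg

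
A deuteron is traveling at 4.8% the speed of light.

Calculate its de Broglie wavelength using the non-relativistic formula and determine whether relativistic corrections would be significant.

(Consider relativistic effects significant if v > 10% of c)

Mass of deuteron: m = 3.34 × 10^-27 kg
No, relativistic corrections are not needed.

Using the non-relativistic de Broglie formula λ = h/(mv):

v = 4.8% × c = 1.439 × 10^7 m/s

λ = h/(mv)
λ = (6.626 × 10^-34 J·s) / (3.34 × 10^-27 kg × 1.439 × 10^7 m/s)
λ = 1.38 × 10^-14 m

Since v = 4.8% of c < 10% of c, relativistic corrections are NOT significant and this non-relativistic result is a good approximation.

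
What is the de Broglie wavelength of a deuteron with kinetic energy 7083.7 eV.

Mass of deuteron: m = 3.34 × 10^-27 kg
2.41 × 10^-13 m

Using λ = h/√(2mKE):

First convert KE to Joules: KE = 7083.7 eV = 1.135 × 10^-15 J

λ = h/√(2mKE)
λ = (6.626 × 10^-34 J·s) / √(2 × 3.34 × 10^-27 kg × 1.135 × 10^-15 J)
λ = 2.41 × 10^-13 m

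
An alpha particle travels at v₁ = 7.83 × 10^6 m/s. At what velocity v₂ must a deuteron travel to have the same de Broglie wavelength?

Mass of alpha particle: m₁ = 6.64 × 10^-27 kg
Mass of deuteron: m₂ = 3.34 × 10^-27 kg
v₂ = 1.56 × 10^7 m/s

For equal de Broglie wavelengths: λ₁ = λ₂

h/(m₁v₁) = h/(m₂v₂)
m₁v₁ = m₂v₂
v₂ = v₁ · (m₁/m₂)

v₂ = 7.83 × 10^6 m/s × (6.64 × 10^-27 kg / 3.34 × 10^-27 kg)
v₂ = 1.56 × 10^7 m/s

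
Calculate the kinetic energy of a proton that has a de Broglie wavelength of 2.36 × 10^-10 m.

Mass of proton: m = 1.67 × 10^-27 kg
2.36 × 10^-21 J (or 0.0147 eV)

From λ = h/√(2mKE), we solve for KE:

λ² = h²/(2mKE)
KE = h²/(2mλ²)
KE = (6.626 × 10^-34 J·s)² / (2 × 1.67 × 10^-27 kg × (2.36 × 10^-10 m)²)
KE = 2.36 × 10^-21 J
KE = 0.0147 eV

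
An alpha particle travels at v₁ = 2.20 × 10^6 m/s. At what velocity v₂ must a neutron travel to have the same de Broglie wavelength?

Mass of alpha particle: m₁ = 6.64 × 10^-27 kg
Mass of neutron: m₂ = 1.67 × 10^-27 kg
v₂ = 8.75 × 10^6 m/s

For equal de Broglie wavelengths: λ₁ = λ₂

h/(m₁v₁) = h/(m₂v₂)
m₁v₁ = m₂v₂
v₂ = v₁ · (m₁/m₂)

v₂ = 2.20 × 10^6 m/s × (6.64 × 10^-27 kg / 1.67 × 10^-27 kg)
v₂ = 8.75 × 10^6 m/s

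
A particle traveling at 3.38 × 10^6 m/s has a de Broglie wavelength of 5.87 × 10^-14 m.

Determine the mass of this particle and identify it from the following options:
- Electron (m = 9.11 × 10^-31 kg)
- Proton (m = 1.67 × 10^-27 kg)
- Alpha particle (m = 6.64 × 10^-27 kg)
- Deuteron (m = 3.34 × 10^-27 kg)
The particle is a deuteron.

From λ = h/(mv), solve for mass:

m = h/(λv)
m = (6.626 × 10^-34 J·s) / (5.87 × 10^-14 m × 3.38 × 10^6 m/s)
m = 3.34 × 10^-27 kg

Comparing with the listed masses, this is closest to a deuteron.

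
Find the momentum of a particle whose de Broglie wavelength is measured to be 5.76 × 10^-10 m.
1.15 × 10^-24 kg·m/s

From the de Broglie relation λ = h/p, we solve for p:

p = h/λ
p = (6.626 × 10^-34 J·s) / (5.76 × 10^-10 m)
p = 1.15 × 10^-24 kg·m/s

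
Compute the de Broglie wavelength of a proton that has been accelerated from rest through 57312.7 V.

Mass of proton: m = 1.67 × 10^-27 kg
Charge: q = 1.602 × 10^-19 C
1.20 × 10^-13 m

When a particle is accelerated through voltage V, it gains kinetic energy KE = qV.

The de Broglie wavelength is then λ = h/√(2mqV):

λ = h/√(2mqV)
λ = (6.626 × 10^-34 J·s) / √(2 × 1.67 × 10^-27 kg × 1.602 × 10^-19 C × 57312.7 V)
λ = 1.20 × 10^-13 m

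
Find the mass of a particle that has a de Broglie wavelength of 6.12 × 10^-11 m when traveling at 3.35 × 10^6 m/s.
3.23 × 10^-30 kg

From the de Broglie relation λ = h/(mv), we solve for m:

m = h/(λv)
m = (6.626 × 10^-34 J·s) / (6.12 × 10^-11 m × 3.35 × 10^6 m/s)
m = 3.23 × 10^-30 kg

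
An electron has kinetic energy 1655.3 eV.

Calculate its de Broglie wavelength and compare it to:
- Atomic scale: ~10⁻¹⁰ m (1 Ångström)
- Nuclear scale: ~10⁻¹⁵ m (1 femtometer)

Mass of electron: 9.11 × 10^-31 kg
λ = 3.01 × 10^-11 m, which is between nuclear and atomic scales.

Using λ = h/√(2mKE):

KE = 1655.3 eV = 2.652 × 10^-16 J

λ = h/√(2mKE)
λ = (6.626 × 10^-34 J·s) / √(2 × 9.11 × 10^-31 kg × 2.652 × 10^-16 J)
λ = 3.01 × 10^-11 m

Comparison:
- Atomic scale (10⁻¹⁰ m): λ is 0.3× this size
- Nuclear scale (10⁻¹⁵ m): λ is 3e+04× this size

The wavelength is between nuclear and atomic scales.

This wavelength is appropriate for probing atomic structure but too large for nuclear physics experiments.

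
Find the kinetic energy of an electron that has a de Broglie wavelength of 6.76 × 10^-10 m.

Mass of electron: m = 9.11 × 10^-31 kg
5.27 × 10^-19 J (or 3.29 eV)

From λ = h/√(2mKE), we solve for KE:

λ² = h²/(2mKE)
KE = h²/(2mλ²)
KE = (6.626 × 10^-34 J·s)² / (2 × 9.11 × 10^-31 kg × (6.76 × 10^-10 m)²)
KE = 5.27 × 10^-19 J
KE = 3.29 eV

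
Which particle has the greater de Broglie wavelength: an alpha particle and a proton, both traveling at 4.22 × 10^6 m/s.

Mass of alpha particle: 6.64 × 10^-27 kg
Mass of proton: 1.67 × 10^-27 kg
The proton has the longer wavelength.

Using λ = h/(mv), since both particles have the same velocity, the wavelength depends only on mass.

For alpha particle: λ₁ = h/(m₁v) = 2.36 × 10^-14 m
For proton: λ₂ = h/(m₂v) = 9.40 × 10^-14 m

Since λ ∝ 1/m at constant velocity, the lighter particle has the longer wavelength.

The proton has the longer de Broglie wavelength.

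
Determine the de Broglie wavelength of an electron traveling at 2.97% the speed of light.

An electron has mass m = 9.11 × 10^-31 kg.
8.17 × 10^-11 m

Using the de Broglie relation λ = h/(mv):

v = 2.97% × c = 8.904 × 10^6 m/s

λ = h/(mv)
λ = (6.626 × 10^-34 J·s) / (9.11 × 10^-31 kg × 8.904 × 10^6 m/s)
λ = 8.17 × 10^-11 m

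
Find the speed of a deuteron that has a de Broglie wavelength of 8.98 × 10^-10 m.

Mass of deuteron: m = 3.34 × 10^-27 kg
2.21 × 10^2 m/s

From the de Broglie relation λ = h/(mv), we solve for v:

v = h/(mλ)
v = (6.626 × 10^-34 J·s) / (3.34 × 10^-27 kg × 8.98 × 10^-10 m)
v = 2.21 × 10^2 m/s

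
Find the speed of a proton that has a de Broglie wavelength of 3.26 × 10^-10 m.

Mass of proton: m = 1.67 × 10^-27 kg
1.22 × 10^3 m/s

From the de Broglie relation λ = h/(mv), we solve for v:

v = h/(mλ)
v = (6.626 × 10^-34 J·s) / (1.67 × 10^-27 kg × 3.26 × 10^-10 m)
v = 1.22 × 10^3 m/s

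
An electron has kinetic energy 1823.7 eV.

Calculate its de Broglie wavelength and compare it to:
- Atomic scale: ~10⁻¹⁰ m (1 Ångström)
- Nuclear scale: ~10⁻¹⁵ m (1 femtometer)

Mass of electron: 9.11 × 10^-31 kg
λ = 2.87 × 10^-11 m, which is between nuclear and atomic scales.

Using λ = h/√(2mKE):

KE = 1823.7 eV = 2.922 × 10^-16 J

λ = h/√(2mKE)
λ = (6.626 × 10^-34 J·s) / √(2 × 9.11 × 10^-31 kg × 2.922 × 10^-16 J)
λ = 2.87 × 10^-11 m

Comparison:
- Atomic scale (10⁻¹⁰ m): λ is 0.29× this size
- Nuclear scale (10⁻¹⁵ m): λ is 2.9e+04× this size

The wavelength is between nuclear and atomic scales.

This wavelength is appropriate for probing atomic structure but too large for nuclear physics experiments.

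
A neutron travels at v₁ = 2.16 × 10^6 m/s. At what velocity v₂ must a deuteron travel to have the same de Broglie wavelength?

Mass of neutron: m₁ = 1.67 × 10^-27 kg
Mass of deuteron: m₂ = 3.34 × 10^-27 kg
v₂ = 1.08 × 10^6 m/s

For equal de Broglie wavelengths: λ₁ = λ₂

h/(m₁v₁) = h/(m₂v₂)
m₁v₁ = m₂v₂
v₂ = v₁ · (m₁/m₂)

v₂ = 2.16 × 10^6 m/s × (1.67 × 10^-27 kg / 3.34 × 10^-27 kg)
v₂ = 1.08 × 10^6 m/s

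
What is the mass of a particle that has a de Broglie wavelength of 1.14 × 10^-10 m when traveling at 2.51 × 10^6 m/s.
2.32 × 10^-30 kg

From the de Broglie relation λ = h/(mv), we solve for m:

m = h/(λv)
m = (6.626 × 10^-34 J·s) / (1.14 × 10^-10 m × 2.51 × 10^6 m/s)
m = 2.32 × 10^-30 kg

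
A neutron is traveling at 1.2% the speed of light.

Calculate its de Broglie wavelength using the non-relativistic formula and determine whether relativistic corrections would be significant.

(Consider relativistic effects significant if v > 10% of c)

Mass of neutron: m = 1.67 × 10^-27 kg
No, relativistic corrections are not needed.

Using the non-relativistic de Broglie formula λ = h/(mv):

v = 1.2% × c = 3.598 × 10^6 m/s

λ = h/(mv)
λ = (6.626 × 10^-34 J·s) / (1.67 × 10^-27 kg × 3.598 × 10^6 m/s)
λ = 1.10 × 10^-13 m

Since v = 1.2% of c < 10% of c, relativistic corrections are NOT significant and this non-relativistic result is a good approximation.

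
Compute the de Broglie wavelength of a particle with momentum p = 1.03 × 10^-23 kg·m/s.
6.43 × 10^-11 m

Using the de Broglie relation λ = h/p:

λ = h/p
λ = (6.626 × 10^-34 J·s) / (1.03 × 10^-23 kg·m/s)
λ = 6.43 × 10^-11 m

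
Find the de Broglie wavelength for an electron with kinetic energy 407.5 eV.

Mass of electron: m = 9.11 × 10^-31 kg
6.08 × 10^-11 m

Using λ = h/√(2mKE):

First convert KE to Joules: KE = 407.5 eV = 6.529 × 10^-17 J

λ = h/√(2mKE)
λ = (6.626 × 10^-34 J·s) / √(2 × 9.11 × 10^-31 kg × 6.529 × 10^-17 J)
λ = 6.08 × 10^-11 m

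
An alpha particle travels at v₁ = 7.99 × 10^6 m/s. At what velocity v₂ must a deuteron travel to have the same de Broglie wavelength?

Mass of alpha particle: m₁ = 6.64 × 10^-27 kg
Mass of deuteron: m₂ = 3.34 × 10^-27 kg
v₂ = 1.59 × 10^7 m/s

For equal de Broglie wavelengths: λ₁ = λ₂

h/(m₁v₁) = h/(m₂v₂)
m₁v₁ = m₂v₂
v₂ = v₁ · (m₁/m₂)

v₂ = 7.99 × 10^6 m/s × (6.64 × 10^-27 kg / 3.34 × 10^-27 kg)
v₂ = 1.59 × 10^7 m/s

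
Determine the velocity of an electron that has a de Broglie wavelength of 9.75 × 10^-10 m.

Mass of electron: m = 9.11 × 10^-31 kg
7.46 × 10^5 m/s

From the de Broglie relation λ = h/(mv), we solve for v:

v = h/(mλ)
v = (6.626 × 10^-34 J·s) / (9.11 × 10^-31 kg × 9.75 × 10^-10 m)
v = 7.46 × 10^5 m/s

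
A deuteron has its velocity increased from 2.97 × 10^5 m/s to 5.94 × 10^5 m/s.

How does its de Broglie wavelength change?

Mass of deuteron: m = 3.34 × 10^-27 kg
The wavelength decreases by a factor of 2.

Using λ = h/(mv):

Initial wavelength: λ₁ = h/(mv₁) = 6.68 × 10^-13 m
Final wavelength: λ₂ = h/(mv₂) = 3.34 × 10^-13 m

Since λ ∝ 1/v, when velocity increases by a factor of 2, the wavelength decreases by a factor of 2.

λ₂/λ₁ = v₁/v₂ = 1/2

The wavelength decreases by a factor of 2.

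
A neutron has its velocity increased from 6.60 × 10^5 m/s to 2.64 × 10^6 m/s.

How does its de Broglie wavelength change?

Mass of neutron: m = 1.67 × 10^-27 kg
The wavelength decreases by a factor of 4.

Using λ = h/(mv):

Initial wavelength: λ₁ = h/(mv₁) = 6.01 × 10^-13 m
Final wavelength: λ₂ = h/(mv₂) = 1.50 × 10^-13 m

Since λ ∝ 1/v, when velocity increases by a factor of 4, the wavelength decreases by a factor of 4.

λ₂/λ₁ = v₁/v₂ = 1/4

The wavelength decreases by a factor of 4.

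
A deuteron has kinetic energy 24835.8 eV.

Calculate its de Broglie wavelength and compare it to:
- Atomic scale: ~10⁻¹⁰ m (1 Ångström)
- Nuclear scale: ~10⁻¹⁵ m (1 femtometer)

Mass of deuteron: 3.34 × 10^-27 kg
λ = 1.29 × 10^-13 m, which is between nuclear and atomic scales.

Using λ = h/√(2mKE):

KE = 24835.8 eV = 3.979 × 10^-15 J

λ = h/√(2mKE)
λ = (6.626 × 10^-34 J·s) / √(2 × 3.34 × 10^-27 kg × 3.979 × 10^-15 J)
λ = 1.29 × 10^-13 m

Comparison:
- Atomic scale (10⁻¹⁰ m): λ is 0.0013× this size
- Nuclear scale (10⁻¹⁵ m): λ is 1.3e+02× this size

The wavelength is between nuclear and atomic scales.

This wavelength is appropriate for probing atomic structure but too large for nuclear physics experiments.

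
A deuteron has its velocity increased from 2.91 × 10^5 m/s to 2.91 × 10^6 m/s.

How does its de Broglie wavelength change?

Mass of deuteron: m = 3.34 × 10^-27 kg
The wavelength decreases by a factor of 10.

Using λ = h/(mv):

Initial wavelength: λ₁ = h/(mv₁) = 6.82 × 10^-13 m
Final wavelength: λ₂ = h/(mv₂) = 6.82 × 10^-14 m

Since λ ∝ 1/v, when velocity increases by a factor of 10, the wavelength decreases by a factor of 10.

λ₂/λ₁ = v₁/v₂ = 1/10

The wavelength decreases by a factor of 10.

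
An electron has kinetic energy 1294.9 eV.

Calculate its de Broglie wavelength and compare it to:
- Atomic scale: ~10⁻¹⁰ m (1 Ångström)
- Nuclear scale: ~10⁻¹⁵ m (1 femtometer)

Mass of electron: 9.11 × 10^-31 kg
λ = 3.41 × 10^-11 m, which is between nuclear and atomic scales.

Using λ = h/√(2mKE):

KE = 1294.9 eV = 2.075 × 10^-16 J

λ = h/√(2mKE)
λ = (6.626 × 10^-34 J·s) / √(2 × 9.11 × 10^-31 kg × 2.075 × 10^-16 J)
λ = 3.41 × 10^-11 m

Comparison:
- Atomic scale (10⁻¹⁰ m): λ is 0.34× this size
- Nuclear scale (10⁻¹⁵ m): λ is 3.4e+04× this size

The wavelength is between nuclear and atomic scales.

This wavelength is appropriate for probing atomic structure but too large for nuclear physics experiments.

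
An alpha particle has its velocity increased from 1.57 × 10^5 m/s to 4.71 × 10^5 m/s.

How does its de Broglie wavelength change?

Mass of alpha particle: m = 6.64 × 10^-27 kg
The wavelength decreases by a factor of 3.

Using λ = h/(mv):

Initial wavelength: λ₁ = h/(mv₁) = 6.36 × 10^-13 m
Final wavelength: λ₂ = h/(mv₂) = 2.12 × 10^-13 m

Since λ ∝ 1/v, when velocity increases by a factor of 3, the wavelength decreases by a factor of 3.

λ₂/λ₁ = v₁/v₂ = 1/3

The wavelength decreases by a factor of 3.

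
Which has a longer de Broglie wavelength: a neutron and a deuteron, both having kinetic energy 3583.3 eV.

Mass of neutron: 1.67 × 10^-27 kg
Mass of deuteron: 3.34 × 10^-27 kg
The neutron has the longer wavelength.

Using λ = h/√(2mKE):

For neutron: λ₁ = h/√(2m₁KE) = 4.78 × 10^-13 m
For deuteron: λ₂ = h/√(2m₂KE) = 3.38 × 10^-13 m

Since λ ∝ 1/√m at constant kinetic energy, the lighter particle has the longer wavelength.

The neutron has the longer de Broglie wavelength.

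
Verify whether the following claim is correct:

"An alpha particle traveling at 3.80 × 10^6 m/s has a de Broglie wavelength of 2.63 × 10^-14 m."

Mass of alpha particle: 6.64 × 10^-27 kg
True

The claim is correct.

Using λ = h/(mv):
λ = (6.626 × 10^-34 J·s) / (6.64 × 10^-27 kg × 3.80 × 10^6 m/s)
λ = 2.63 × 10^-14 m

This matches the claimed value.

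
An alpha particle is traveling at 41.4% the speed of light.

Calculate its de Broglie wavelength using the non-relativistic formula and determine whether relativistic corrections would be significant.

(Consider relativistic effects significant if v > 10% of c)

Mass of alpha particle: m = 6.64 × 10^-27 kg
Yes, relativistic corrections are needed.

Using the non-relativistic de Broglie formula λ = h/(mv):

v = 41.4% × c = 1.241 × 10^8 m/s

λ = h/(mv)
λ = (6.626 × 10^-34 J·s) / (6.64 × 10^-27 kg × 1.241 × 10^8 m/s)
λ = 8.04 × 10^-16 m

Since v = 41.4% of c > 10% of c, relativistic corrections ARE significant and the actual wavelength would differ from this non-relativistic estimate.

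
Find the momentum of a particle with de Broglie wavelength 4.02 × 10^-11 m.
1.65 × 10^-23 kg·m/s

From the de Broglie relation λ = h/p, we solve for p:

p = h/λ
p = (6.626 × 10^-34 J·s) / (4.02 × 10^-11 m)
p = 1.65 × 10^-23 kg·m/s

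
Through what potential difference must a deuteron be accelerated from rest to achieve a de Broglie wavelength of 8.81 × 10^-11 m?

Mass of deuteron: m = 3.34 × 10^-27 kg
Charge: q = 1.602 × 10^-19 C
5.29 × 10^-2 V

From λ = h/√(2mqV), we solve for V:

λ² = h²/(2mqV)
V = h²/(2mqλ²)
V = (6.626 × 10^-34 J·s)² / (2 × 3.34 × 10^-27 kg × 1.602 × 10^-19 C × (8.81 × 10^-11 m)²)
V = 5.29 × 10^-2 V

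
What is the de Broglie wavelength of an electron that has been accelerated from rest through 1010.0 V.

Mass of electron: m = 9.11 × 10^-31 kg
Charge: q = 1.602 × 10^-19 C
3.86 × 10^-11 m

When a particle is accelerated through voltage V, it gains kinetic energy KE = qV.

The de Broglie wavelength is then λ = h/√(2mqV):

λ = h/√(2mqV)
λ = (6.626 × 10^-34 J·s) / √(2 × 9.11 × 10^-31 kg × 1.602 × 10^-19 C × 1010.0 V)
λ = 3.86 × 10^-11 m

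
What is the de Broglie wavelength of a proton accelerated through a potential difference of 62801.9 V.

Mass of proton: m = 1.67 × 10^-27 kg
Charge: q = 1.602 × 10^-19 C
1.14 × 10^-13 m

When a particle is accelerated through voltage V, it gains kinetic energy KE = qV.

The de Broglie wavelength is then λ = h/√(2mqV):

λ = h/√(2mqV)
λ = (6.626 × 10^-34 J·s) / √(2 × 1.67 × 10^-27 kg × 1.602 × 10^-19 C × 62801.9 V)
λ = 1.14 × 10^-13 m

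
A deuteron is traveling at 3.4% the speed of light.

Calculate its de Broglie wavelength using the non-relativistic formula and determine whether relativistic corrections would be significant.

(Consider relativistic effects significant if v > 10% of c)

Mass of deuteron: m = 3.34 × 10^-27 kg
No, relativistic corrections are not needed.

Using the non-relativistic de Broglie formula λ = h/(mv):

v = 3.4% × c = 1.019 × 10^7 m/s

λ = h/(mv)
λ = (6.626 × 10^-34 J·s) / (3.34 × 10^-27 kg × 1.019 × 10^7 m/s)
λ = 1.95 × 10^-14 m

Since v = 3.4% of c < 10% of c, relativistic corrections are NOT significant and this non-relativistic result is a good approximation.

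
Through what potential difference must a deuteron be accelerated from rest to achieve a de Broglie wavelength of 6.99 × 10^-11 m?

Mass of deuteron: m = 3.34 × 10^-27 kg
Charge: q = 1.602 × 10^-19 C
8.40 × 10^-2 V

From λ = h/√(2mqV), we solve for V:

λ² = h²/(2mqV)
V = h²/(2mqλ²)
V = (6.626 × 10^-34 J·s)² / (2 × 3.34 × 10^-27 kg × 1.602 × 10^-19 C × (6.99 × 10^-11 m)²)
V = 8.40 × 10^-2 V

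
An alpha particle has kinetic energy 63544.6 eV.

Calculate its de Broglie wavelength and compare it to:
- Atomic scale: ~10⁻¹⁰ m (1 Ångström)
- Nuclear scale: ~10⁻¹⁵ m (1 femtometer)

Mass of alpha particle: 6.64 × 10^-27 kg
λ = 5.70 × 10^-14 m, which is between nuclear and atomic scales.

Using λ = h/√(2mKE):

KE = 63544.6 eV = 1.018 × 10^-14 J

λ = h/√(2mKE)
λ = (6.626 × 10^-34 J·s) / √(2 × 6.64 × 10^-27 kg × 1.018 × 10^-14 J)
λ = 5.70 × 10^-14 m

Comparison:
- Atomic scale (10⁻¹⁰ m): λ is 0.00057× this size
- Nuclear scale (10⁻¹⁵ m): λ is 57× this size

The wavelength is between nuclear and atomic scales.

This wavelength is appropriate for probing atomic structure but too large for nuclear physics experiments.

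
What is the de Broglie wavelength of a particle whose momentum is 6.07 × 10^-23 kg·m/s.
1.09 × 10^-11 m

Using the de Broglie relation λ = h/p:

λ = h/p
λ = (6.626 × 10^-34 J·s) / (6.07 × 10^-23 kg·m/s)
λ = 1.09 × 10^-11 m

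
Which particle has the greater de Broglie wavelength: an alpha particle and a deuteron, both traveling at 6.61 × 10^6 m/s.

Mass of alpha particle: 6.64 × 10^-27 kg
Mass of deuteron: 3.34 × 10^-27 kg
The deuteron has the longer wavelength.

Using λ = h/(mv), since both particles have the same velocity, the wavelength depends only on mass.

For alpha particle: λ₁ = h/(m₁v) = 1.51 × 10^-14 m
For deuteron: λ₂ = h/(m₂v) = 3.00 × 10^-14 m

Since λ ∝ 1/m at constant velocity, the lighter particle has the longer wavelength.

The deuteron has the longer de Broglie wavelength.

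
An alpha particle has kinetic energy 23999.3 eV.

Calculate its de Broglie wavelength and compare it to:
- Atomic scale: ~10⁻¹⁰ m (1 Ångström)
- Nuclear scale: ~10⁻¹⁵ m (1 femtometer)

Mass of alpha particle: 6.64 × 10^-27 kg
λ = 9.27 × 10^-14 m, which is between nuclear and atomic scales.

Using λ = h/√(2mKE):

KE = 23999.3 eV = 3.845 × 10^-15 J

λ = h/√(2mKE)
λ = (6.626 × 10^-34 J·s) / √(2 × 6.64 × 10^-27 kg × 3.845 × 10^-15 J)
λ = 9.27 × 10^-14 m

Comparison:
- Atomic scale (10⁻¹⁰ m): λ is 0.00093× this size
- Nuclear scale (10⁻¹⁵ m): λ is 93× this size

The wavelength is between nuclear and atomic scales.

This wavelength is appropriate for probing atomic structure but too large for nuclear physics experiments.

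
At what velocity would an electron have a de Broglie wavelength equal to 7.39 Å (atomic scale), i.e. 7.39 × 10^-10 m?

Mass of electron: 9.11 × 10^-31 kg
9.84 × 10^5 m/s

From λ = h/(mv), solve for v:

v = h/(mλ)
v = (6.626 × 10^-34 J·s) / (9.11 × 10^-31 kg × 7.39 × 10^-10 m)
v = 9.84 × 10^5 m/s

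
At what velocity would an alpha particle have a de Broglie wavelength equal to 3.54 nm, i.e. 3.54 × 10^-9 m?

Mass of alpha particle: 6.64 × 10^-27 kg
2.82 × 10^1 m/s

From λ = h/(mv), solve for v:

v = h/(mλ)
v = (6.626 × 10^-34 J·s) / (6.64 × 10^-27 kg × 3.54 × 10^-9 m)
v = 2.82 × 10^1 m/s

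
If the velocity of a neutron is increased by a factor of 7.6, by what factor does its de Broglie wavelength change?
The wavelength decreases by a factor of 7.6.

From λ = h/(mv), the wavelength is inversely proportional to velocity:

λ ∝ 1/v

If v → 7.6v, then λ → λ/7.6

When velocity is increased by a factor of 7.6, the wavelength decreases by a factor of 7.6.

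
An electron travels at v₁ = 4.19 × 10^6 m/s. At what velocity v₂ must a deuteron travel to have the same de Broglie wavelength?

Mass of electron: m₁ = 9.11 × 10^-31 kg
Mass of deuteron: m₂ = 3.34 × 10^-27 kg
v₂ = 1.14 × 10^3 m/s

For equal de Broglie wavelengths: λ₁ = λ₂

h/(m₁v₁) = h/(m₂v₂)
m₁v₁ = m₂v₂
v₂ = v₁ · (m₁/m₂)

v₂ = 4.19 × 10^6 m/s × (9.11 × 10^-31 kg / 3.34 × 10^-27 kg)
v₂ = 1.14 × 10^3 m/s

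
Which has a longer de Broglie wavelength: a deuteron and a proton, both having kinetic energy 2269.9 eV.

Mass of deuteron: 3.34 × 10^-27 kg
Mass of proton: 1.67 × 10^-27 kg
The proton has the longer wavelength.

Using λ = h/√(2mKE):

For deuteron: λ₁ = h/√(2m₁KE) = 4.25 × 10^-13 m
For proton: λ₂ = h/√(2m₂KE) = 6.01 × 10^-13 m

Since λ ∝ 1/√m at constant kinetic energy, the lighter particle has the longer wavelength.

The proton has the longer de Broglie wavelength.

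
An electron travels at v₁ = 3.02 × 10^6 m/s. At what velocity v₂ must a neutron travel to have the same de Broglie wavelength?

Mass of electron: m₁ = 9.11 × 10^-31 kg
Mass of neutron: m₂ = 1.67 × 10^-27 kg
v₂ = 1.65 × 10^3 m/s

For equal de Broglie wavelengths: λ₁ = λ₂

h/(m₁v₁) = h/(m₂v₂)
m₁v₁ = m₂v₂
v₂ = v₁ · (m₁/m₂)

v₂ = 3.02 × 10^6 m/s × (9.11 × 10^-31 kg / 1.67 × 10^-27 kg)
v₂ = 1.65 × 10^3 m/s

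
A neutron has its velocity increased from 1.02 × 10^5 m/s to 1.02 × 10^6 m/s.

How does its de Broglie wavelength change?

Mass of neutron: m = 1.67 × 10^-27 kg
The wavelength decreases by a factor of 10.

Using λ = h/(mv):

Initial wavelength: λ₁ = h/(mv₁) = 3.89 × 10^-12 m
Final wavelength: λ₂ = h/(mv₂) = 3.89 × 10^-13 m

Since λ ∝ 1/v, when velocity increases by a factor of 10, the wavelength decreases by a factor of 10.

λ₂/λ₁ = v₁/v₂ = 1/10

The wavelength decreases by a factor of 10.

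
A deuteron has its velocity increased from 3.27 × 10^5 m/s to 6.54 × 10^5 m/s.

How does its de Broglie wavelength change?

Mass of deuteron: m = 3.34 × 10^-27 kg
The wavelength decreases by a factor of 2.

Using λ = h/(mv):

Initial wavelength: λ₁ = h/(mv₁) = 6.07 × 10^-13 m
Final wavelength: λ₂ = h/(mv₂) = 3.03 × 10^-13 m

Since λ ∝ 1/v, when velocity increases by a factor of 2, the wavelength decreases by a factor of 2.

λ₂/λ₁ = v₁/v₂ = 1/2

The wavelength decreases by a factor of 2.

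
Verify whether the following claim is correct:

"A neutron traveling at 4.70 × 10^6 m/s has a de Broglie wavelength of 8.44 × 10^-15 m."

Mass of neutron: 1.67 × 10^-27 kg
False

The claim is incorrect.

Using λ = h/(mv):
λ = (6.626 × 10^-34 J·s) / (1.67 × 10^-27 kg × 4.70 × 10^6 m/s)
λ = 8.44 × 10^-14 m

The actual wavelength differs from the claimed 8.44 × 10^-15 m.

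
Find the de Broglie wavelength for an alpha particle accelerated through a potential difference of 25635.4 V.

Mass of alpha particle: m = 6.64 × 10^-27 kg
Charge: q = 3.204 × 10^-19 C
6.34 × 10^-14 m

When a particle is accelerated through voltage V, it gains kinetic energy KE = qV.

The de Broglie wavelength is then λ = h/√(2mqV):

λ = h/√(2mqV)
λ = (6.626 × 10^-34 J·s) / √(2 × 6.64 × 10^-27 kg × 3.204 × 10^-19 C × 25635.4 V)
λ = 6.34 × 10^-14 m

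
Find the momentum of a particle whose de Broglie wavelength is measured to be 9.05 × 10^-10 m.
7.32 × 10^-25 kg·m/s

From the de Broglie relation λ = h/p, we solve for p:

p = h/λ
p = (6.626 × 10^-34 J·s) / (9.05 × 10^-10 m)
p = 7.32 × 10^-25 kg·m/s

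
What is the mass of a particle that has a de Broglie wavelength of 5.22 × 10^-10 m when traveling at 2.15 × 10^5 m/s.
5.90 × 10^-30 kg

From the de Broglie relation λ = h/(mv), we solve for m:

m = h/(λv)
m = (6.626 × 10^-34 J·s) / (5.22 × 10^-10 m × 2.15 × 10^5 m/s)
m = 5.90 × 10^-30 kg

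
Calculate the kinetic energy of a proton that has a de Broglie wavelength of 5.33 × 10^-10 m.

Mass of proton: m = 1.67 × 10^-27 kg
4.63 × 10^-22 J (or 2.89 × 10^-3 eV)

From λ = h/√(2mKE), we solve for KE:

λ² = h²/(2mKE)
KE = h²/(2mλ²)
KE = (6.626 × 10^-34 J·s)² / (2 × 1.67 × 10^-27 kg × (5.33 × 10^-10 m)²)
KE = 4.63 × 10^-22 J
KE = 2.89 × 10^-3 eV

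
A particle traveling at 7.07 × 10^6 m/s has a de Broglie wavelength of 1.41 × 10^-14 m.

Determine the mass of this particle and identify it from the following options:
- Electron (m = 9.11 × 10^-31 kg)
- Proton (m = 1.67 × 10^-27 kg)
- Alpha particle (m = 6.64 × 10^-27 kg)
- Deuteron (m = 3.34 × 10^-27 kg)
The particle is an alpha particle.

From λ = h/(mv), solve for mass:

m = h/(λv)
m = (6.626 × 10^-34 J·s) / (1.41 × 10^-14 m × 7.07 × 10^6 m/s)
m = 6.65 × 10^-27 kg

Comparing with the listed masses, this is closest to an alpha particle.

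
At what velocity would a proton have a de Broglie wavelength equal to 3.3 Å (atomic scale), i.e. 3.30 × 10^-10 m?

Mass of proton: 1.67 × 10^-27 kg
1.20 × 10^3 m/s

From λ = h/(mv), solve for v:

v = h/(mλ)
v = (6.626 × 10^-34 J·s) / (1.67 × 10^-27 kg × 3.30 × 10^-10 m)
v = 1.20 × 10^3 m/s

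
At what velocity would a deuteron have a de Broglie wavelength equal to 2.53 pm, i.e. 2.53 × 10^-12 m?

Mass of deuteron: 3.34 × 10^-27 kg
7.84 × 10^4 m/s

From λ = h/(mv), solve for v:

v = h/(mλ)
v = (6.626 × 10^-34 J·s) / (3.34 × 10^-27 kg × 2.53 × 10^-12 m)
v = 7.84 × 10^4 m/s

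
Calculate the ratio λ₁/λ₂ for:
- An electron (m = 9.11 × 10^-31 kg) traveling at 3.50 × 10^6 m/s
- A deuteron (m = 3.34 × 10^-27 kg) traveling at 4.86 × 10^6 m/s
λ₁/λ₂ = 5.09 × 10^3

Using λ = h/(mv):

λ₁ = h/(m₁v₁) = 2.08 × 10^-10 m
λ₂ = h/(m₂v₂) = 4.08 × 10^-14 m

Ratio λ₁/λ₂ = (m₂v₂)/(m₁v₁)
         = (3.34 × 10^-27 kg × 4.86 × 10^6 m/s) / (9.11 × 10^-31 kg × 3.50 × 10^6 m/s)
         = 5.09 × 10^3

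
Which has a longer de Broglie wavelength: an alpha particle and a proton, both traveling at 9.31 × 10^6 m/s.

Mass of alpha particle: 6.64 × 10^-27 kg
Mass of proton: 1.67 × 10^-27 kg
The proton has the longer wavelength.

Using λ = h/(mv), since both particles have the same velocity, the wavelength depends only on mass.

For alpha particle: λ₁ = h/(m₁v) = 1.07 × 10^-14 m
For proton: λ₂ = h/(m₂v) = 4.26 × 10^-14 m

Since λ ∝ 1/m at constant velocity, the lighter particle has the longer wavelength.

The proton has the longer de Broglie wavelength.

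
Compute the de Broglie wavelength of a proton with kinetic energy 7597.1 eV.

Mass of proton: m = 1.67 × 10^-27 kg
3.29 × 10^-13 m

Using λ = h/√(2mKE):

First convert KE to Joules: KE = 7597.1 eV = 1.217 × 10^-15 J

λ = h/√(2mKE)
λ = (6.626 × 10^-34 J·s) / √(2 × 1.67 × 10^-27 kg × 1.217 × 10^-15 J)
λ = 3.29 × 10^-13 m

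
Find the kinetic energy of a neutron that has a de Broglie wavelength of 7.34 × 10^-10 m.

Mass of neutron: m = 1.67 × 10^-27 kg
2.44 × 10^-22 J (or 1.52 × 10^-3 eV)

From λ = h/√(2mKE), we solve for KE:

λ² = h²/(2mKE)
KE = h²/(2mλ²)
KE = (6.626 × 10^-34 J·s)² / (2 × 1.67 × 10^-27 kg × (7.34 × 10^-10 m)²)
KE = 2.44 × 10^-22 J
KE = 1.52 × 10^-3 eV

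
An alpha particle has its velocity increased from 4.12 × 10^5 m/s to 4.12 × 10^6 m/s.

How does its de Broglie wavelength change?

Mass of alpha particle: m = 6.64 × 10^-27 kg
The wavelength decreases by a factor of 10.

Using λ = h/(mv):

Initial wavelength: λ₁ = h/(mv₁) = 2.42 × 10^-13 m
Final wavelength: λ₂ = h/(mv₂) = 2.42 × 10^-14 m

Since λ ∝ 1/v, when velocity increases by a factor of 10, the wavelength decreases by a factor of 10.

λ₂/λ₁ = v₁/v₂ = 1/10

The wavelength decreases by a factor of 10.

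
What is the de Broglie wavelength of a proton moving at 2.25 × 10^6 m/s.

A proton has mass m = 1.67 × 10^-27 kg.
1.76 × 10^-13 m

Using the de Broglie relation λ = h/(mv):

λ = h/(mv)
λ = (6.626 × 10^-34 J·s) / (1.67 × 10^-27 kg × 2.25 × 10^6 m/s)
λ = 1.76 × 10^-13 m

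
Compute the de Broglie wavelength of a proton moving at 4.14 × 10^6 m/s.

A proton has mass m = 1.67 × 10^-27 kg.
9.58 × 10^-14 m

Using the de Broglie relation λ = h/(mv):

λ = h/(mv)
λ = (6.626 × 10^-34 J·s) / (1.67 × 10^-27 kg × 4.14 × 10^6 m/s)
λ = 9.58 × 10^-14 m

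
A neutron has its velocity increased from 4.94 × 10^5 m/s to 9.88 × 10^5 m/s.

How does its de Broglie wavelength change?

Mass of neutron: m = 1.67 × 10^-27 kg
The wavelength decreases by a factor of 2.

Using λ = h/(mv):

Initial wavelength: λ₁ = h/(mv₁) = 8.03 × 10^-13 m
Final wavelength: λ₂ = h/(mv₂) = 4.02 × 10^-13 m

Since λ ∝ 1/v, when velocity increases by a factor of 2, the wavelength decreases by a factor of 2.

λ₂/λ₁ = v₁/v₂ = 1/2

The wavelength decreases by a factor of 2.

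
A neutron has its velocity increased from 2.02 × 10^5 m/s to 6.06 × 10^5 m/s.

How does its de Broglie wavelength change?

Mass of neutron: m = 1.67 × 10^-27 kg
The wavelength decreases by a factor of 3.

Using λ = h/(mv):

Initial wavelength: λ₁ = h/(mv₁) = 1.96 × 10^-12 m
Final wavelength: λ₂ = h/(mv₂) = 6.55 × 10^-13 m

Since λ ∝ 1/v, when velocity increases by a factor of 3, the wavelength decreases by a factor of 3.

λ₂/λ₁ = v₁/v₂ = 1/3

The wavelength decreases by a factor of 3.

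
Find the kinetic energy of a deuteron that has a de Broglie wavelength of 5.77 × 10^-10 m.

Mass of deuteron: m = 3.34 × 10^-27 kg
1.97 × 10^-22 J (or 1.23 × 10^-3 eV)

From λ = h/√(2mKE), we solve for KE:

λ² = h²/(2mKE)
KE = h²/(2mλ²)
KE = (6.626 × 10^-34 J·s)² / (2 × 3.34 × 10^-27 kg × (5.77 × 10^-10 m)²)
KE = 1.97 × 10^-22 J
KE = 1.23 × 10^-3 eV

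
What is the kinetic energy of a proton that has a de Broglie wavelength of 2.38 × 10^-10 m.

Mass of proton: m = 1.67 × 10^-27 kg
2.32 × 10^-21 J (or 0.0145 eV)

From λ = h/√(2mKE), we solve for KE:

λ² = h²/(2mKE)
KE = h²/(2mλ²)
KE = (6.626 × 10^-34 J·s)² / (2 × 1.67 × 10^-27 kg × (2.38 × 10^-10 m)²)
KE = 2.32 × 10^-21 J
KE = 0.0145 eV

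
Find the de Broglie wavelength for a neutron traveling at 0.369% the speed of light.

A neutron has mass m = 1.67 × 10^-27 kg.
3.59 × 10^-13 m

Using the de Broglie relation λ = h/(mv):

v = 0.369% × c = 1.106 × 10^6 m/s

λ = h/(mv)
λ = (6.626 × 10^-34 J·s) / (1.67 × 10^-27 kg × 1.106 × 10^6 m/s)
λ = 3.59 × 10^-13 m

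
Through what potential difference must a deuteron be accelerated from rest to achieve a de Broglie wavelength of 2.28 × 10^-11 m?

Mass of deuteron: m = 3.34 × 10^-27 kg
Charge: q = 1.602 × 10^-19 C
7.89 × 10^-1 V

From λ = h/√(2mqV), we solve for V:

λ² = h²/(2mqV)
V = h²/(2mqλ²)
V = (6.626 × 10^-34 J·s)² / (2 × 3.34 × 10^-27 kg × 1.602 × 10^-19 C × (2.28 × 10^-11 m)²)
V = 7.89 × 10^-1 V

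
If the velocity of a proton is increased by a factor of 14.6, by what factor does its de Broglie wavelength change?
The wavelength decreases by a factor of 14.6.

From λ = h/(mv), the wavelength is inversely proportional to velocity:

λ ∝ 1/v

If v → 14.6v, then λ → λ/14.6

When velocity is increased by a factor of 14.6, the wavelength decreases by a factor of 14.6.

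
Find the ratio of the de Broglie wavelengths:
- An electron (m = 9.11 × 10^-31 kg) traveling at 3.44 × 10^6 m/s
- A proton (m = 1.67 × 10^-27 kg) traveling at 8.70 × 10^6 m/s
λ₁/λ₂ = 4.64 × 10^3

Using λ = h/(mv):

λ₁ = h/(m₁v₁) = 2.11 × 10^-10 m
λ₂ = h/(m₂v₂) = 4.56 × 10^-14 m

Ratio λ₁/λ₂ = (m₂v₂)/(m₁v₁)
         = (1.67 × 10^-27 kg × 8.70 × 10^6 m/s) / (9.11 × 10^-31 kg × 3.44 × 10^6 m/s)
         = 4.64 × 10^3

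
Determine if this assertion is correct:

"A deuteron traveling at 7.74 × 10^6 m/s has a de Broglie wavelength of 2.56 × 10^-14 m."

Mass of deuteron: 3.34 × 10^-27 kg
True

The claim is correct.

Using λ = h/(mv):
λ = (6.626 × 10^-34 J·s) / (3.34 × 10^-27 kg × 7.74 × 10^6 m/s)
λ = 2.56 × 10^-14 m

This matches the claimed value.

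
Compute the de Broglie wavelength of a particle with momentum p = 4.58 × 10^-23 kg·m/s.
1.45 × 10^-11 m

Using the de Broglie relation λ = h/p:

λ = h/p
λ = (6.626 × 10^-34 J·s) / (4.58 × 10^-23 kg·m/s)
λ = 1.45 × 10^-11 m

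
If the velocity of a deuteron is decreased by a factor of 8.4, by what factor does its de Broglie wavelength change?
The wavelength increases by a factor of 8.4.

From λ = h/(mv), the wavelength is inversely proportional to velocity:

λ ∝ 1/v

If v → v/8.4, then λ → 8.4λ

When velocity is decreased by a factor of 8.4, the wavelength increases by a factor of 8.4.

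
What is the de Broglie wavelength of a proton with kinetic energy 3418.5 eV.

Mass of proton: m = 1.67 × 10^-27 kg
4.90 × 10^-13 m

Using λ = h/√(2mKE):

First convert KE to Joules: KE = 3418.5 eV = 5.477 × 10^-16 J

λ = h/√(2mKE)
λ = (6.626 × 10^-34 J·s) / √(2 × 1.67 × 10^-27 kg × 5.477 × 10^-16 J)
λ = 4.90 × 10^-13 m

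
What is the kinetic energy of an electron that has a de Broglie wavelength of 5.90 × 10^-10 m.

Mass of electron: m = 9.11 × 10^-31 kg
6.92 × 10^-19 J (or 4.32 eV)

From λ = h/√(2mKE), we solve for KE:

λ² = h²/(2mKE)
KE = h²/(2mλ²)
KE = (6.626 × 10^-34 J·s)² / (2 × 9.11 × 10^-31 kg × (5.90 × 10^-10 m)²)
KE = 6.92 × 10^-19 J
KE = 4.32 eV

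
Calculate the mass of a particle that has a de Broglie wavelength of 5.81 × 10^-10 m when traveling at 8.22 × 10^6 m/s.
1.39 × 10^-31 kg

From the de Broglie relation λ = h/(mv), we solve for m:

m = h/(λv)
m = (6.626 × 10^-34 J·s) / (5.81 × 10^-10 m × 8.22 × 10^6 m/s)
m = 1.39 × 10^-31 kg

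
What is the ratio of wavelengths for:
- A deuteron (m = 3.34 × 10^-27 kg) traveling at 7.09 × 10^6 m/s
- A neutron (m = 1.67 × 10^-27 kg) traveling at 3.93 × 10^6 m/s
λ₁/λ₂ = 0.277

Using λ = h/(mv):

λ₁ = h/(m₁v₁) = 2.80 × 10^-14 m
λ₂ = h/(m₂v₂) = 1.01 × 10^-13 m

Ratio λ₁/λ₂ = (m₂v₂)/(m₁v₁)
         = (1.67 × 10^-27 kg × 3.93 × 10^6 m/s) / (3.34 × 10^-27 kg × 7.09 × 10^6 m/s)
         = 0.277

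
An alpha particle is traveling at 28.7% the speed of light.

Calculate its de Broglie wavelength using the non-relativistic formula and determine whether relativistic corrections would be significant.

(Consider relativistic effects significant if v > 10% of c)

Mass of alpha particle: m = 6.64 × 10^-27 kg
Yes, relativistic corrections are needed.

Using the non-relativistic de Broglie formula λ = h/(mv):

v = 28.7% × c = 8.604 × 10^7 m/s

λ = h/(mv)
λ = (6.626 × 10^-34 J·s) / (6.64 × 10^-27 kg × 8.604 × 10^7 m/s)
λ = 1.16 × 10^-15 m

Since v = 28.7% of c > 10% of c, relativistic corrections ARE significant and the actual wavelength would differ from this non-relativistic estimate.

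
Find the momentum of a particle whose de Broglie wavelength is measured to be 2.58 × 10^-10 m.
2.57 × 10^-24 kg·m/s

From the de Broglie relation λ = h/p, we solve for p:

p = h/λ
p = (6.626 × 10^-34 J·s) / (2.58 × 10^-10 m)
p = 2.57 × 10^-24 kg·m/s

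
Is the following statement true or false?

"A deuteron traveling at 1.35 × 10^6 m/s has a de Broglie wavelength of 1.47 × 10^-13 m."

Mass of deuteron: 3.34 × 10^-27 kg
True

The claim is correct.

Using λ = h/(mv):
λ = (6.626 × 10^-34 J·s) / (3.34 × 10^-27 kg × 1.35 × 10^6 m/s)
λ = 1.47 × 10^-13 m

This matches the claimed value.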